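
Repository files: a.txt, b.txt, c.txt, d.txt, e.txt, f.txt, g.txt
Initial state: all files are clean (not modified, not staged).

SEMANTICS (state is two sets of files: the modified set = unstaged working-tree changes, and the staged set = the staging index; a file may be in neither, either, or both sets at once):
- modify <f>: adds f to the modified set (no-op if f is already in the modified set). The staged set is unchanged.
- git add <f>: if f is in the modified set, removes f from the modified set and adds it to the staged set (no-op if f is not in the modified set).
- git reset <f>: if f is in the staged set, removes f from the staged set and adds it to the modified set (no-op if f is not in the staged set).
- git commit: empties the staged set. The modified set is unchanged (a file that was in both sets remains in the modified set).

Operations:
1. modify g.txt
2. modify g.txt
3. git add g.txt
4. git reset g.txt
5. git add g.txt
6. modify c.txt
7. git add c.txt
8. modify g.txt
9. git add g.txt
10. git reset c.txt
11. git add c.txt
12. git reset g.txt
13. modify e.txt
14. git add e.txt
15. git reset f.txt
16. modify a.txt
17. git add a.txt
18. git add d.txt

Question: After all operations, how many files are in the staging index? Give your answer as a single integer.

After op 1 (modify g.txt): modified={g.txt} staged={none}
After op 2 (modify g.txt): modified={g.txt} staged={none}
After op 3 (git add g.txt): modified={none} staged={g.txt}
After op 4 (git reset g.txt): modified={g.txt} staged={none}
After op 5 (git add g.txt): modified={none} staged={g.txt}
After op 6 (modify c.txt): modified={c.txt} staged={g.txt}
After op 7 (git add c.txt): modified={none} staged={c.txt, g.txt}
After op 8 (modify g.txt): modified={g.txt} staged={c.txt, g.txt}
After op 9 (git add g.txt): modified={none} staged={c.txt, g.txt}
After op 10 (git reset c.txt): modified={c.txt} staged={g.txt}
After op 11 (git add c.txt): modified={none} staged={c.txt, g.txt}
After op 12 (git reset g.txt): modified={g.txt} staged={c.txt}
After op 13 (modify e.txt): modified={e.txt, g.txt} staged={c.txt}
After op 14 (git add e.txt): modified={g.txt} staged={c.txt, e.txt}
After op 15 (git reset f.txt): modified={g.txt} staged={c.txt, e.txt}
After op 16 (modify a.txt): modified={a.txt, g.txt} staged={c.txt, e.txt}
After op 17 (git add a.txt): modified={g.txt} staged={a.txt, c.txt, e.txt}
After op 18 (git add d.txt): modified={g.txt} staged={a.txt, c.txt, e.txt}
Final staged set: {a.txt, c.txt, e.txt} -> count=3

Answer: 3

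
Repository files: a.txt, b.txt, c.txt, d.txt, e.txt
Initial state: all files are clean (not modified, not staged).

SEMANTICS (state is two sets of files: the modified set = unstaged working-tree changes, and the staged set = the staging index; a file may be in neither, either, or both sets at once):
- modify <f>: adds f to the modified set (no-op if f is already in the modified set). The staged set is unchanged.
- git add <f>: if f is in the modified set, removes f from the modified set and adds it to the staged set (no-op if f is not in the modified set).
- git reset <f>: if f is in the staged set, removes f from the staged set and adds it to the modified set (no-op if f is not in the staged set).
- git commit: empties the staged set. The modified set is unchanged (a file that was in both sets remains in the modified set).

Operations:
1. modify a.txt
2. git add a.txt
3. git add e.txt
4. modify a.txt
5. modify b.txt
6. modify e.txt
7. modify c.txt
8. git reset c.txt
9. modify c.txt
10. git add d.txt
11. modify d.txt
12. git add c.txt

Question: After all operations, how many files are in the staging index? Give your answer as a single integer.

After op 1 (modify a.txt): modified={a.txt} staged={none}
After op 2 (git add a.txt): modified={none} staged={a.txt}
After op 3 (git add e.txt): modified={none} staged={a.txt}
After op 4 (modify a.txt): modified={a.txt} staged={a.txt}
After op 5 (modify b.txt): modified={a.txt, b.txt} staged={a.txt}
After op 6 (modify e.txt): modified={a.txt, b.txt, e.txt} staged={a.txt}
After op 7 (modify c.txt): modified={a.txt, b.txt, c.txt, e.txt} staged={a.txt}
After op 8 (git reset c.txt): modified={a.txt, b.txt, c.txt, e.txt} staged={a.txt}
After op 9 (modify c.txt): modified={a.txt, b.txt, c.txt, e.txt} staged={a.txt}
After op 10 (git add d.txt): modified={a.txt, b.txt, c.txt, e.txt} staged={a.txt}
After op 11 (modify d.txt): modified={a.txt, b.txt, c.txt, d.txt, e.txt} staged={a.txt}
After op 12 (git add c.txt): modified={a.txt, b.txt, d.txt, e.txt} staged={a.txt, c.txt}
Final staged set: {a.txt, c.txt} -> count=2

Answer: 2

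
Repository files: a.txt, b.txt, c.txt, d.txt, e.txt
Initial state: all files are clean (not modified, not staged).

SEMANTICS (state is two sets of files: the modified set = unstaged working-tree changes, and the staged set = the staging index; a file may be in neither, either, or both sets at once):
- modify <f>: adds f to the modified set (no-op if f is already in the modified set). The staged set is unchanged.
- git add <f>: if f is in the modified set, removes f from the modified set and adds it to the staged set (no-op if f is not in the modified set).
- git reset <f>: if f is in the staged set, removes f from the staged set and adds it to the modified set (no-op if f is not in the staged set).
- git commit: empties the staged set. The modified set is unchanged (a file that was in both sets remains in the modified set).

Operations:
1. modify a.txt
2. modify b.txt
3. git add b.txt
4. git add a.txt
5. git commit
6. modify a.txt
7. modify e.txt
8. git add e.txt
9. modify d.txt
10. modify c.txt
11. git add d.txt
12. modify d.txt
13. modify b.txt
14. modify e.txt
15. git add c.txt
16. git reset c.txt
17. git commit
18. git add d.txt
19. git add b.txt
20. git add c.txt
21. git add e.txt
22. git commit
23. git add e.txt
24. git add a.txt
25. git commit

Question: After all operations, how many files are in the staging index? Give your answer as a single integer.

After op 1 (modify a.txt): modified={a.txt} staged={none}
After op 2 (modify b.txt): modified={a.txt, b.txt} staged={none}
After op 3 (git add b.txt): modified={a.txt} staged={b.txt}
After op 4 (git add a.txt): modified={none} staged={a.txt, b.txt}
After op 5 (git commit): modified={none} staged={none}
After op 6 (modify a.txt): modified={a.txt} staged={none}
After op 7 (modify e.txt): modified={a.txt, e.txt} staged={none}
After op 8 (git add e.txt): modified={a.txt} staged={e.txt}
After op 9 (modify d.txt): modified={a.txt, d.txt} staged={e.txt}
After op 10 (modify c.txt): modified={a.txt, c.txt, d.txt} staged={e.txt}
After op 11 (git add d.txt): modified={a.txt, c.txt} staged={d.txt, e.txt}
After op 12 (modify d.txt): modified={a.txt, c.txt, d.txt} staged={d.txt, e.txt}
After op 13 (modify b.txt): modified={a.txt, b.txt, c.txt, d.txt} staged={d.txt, e.txt}
After op 14 (modify e.txt): modified={a.txt, b.txt, c.txt, d.txt, e.txt} staged={d.txt, e.txt}
After op 15 (git add c.txt): modified={a.txt, b.txt, d.txt, e.txt} staged={c.txt, d.txt, e.txt}
After op 16 (git reset c.txt): modified={a.txt, b.txt, c.txt, d.txt, e.txt} staged={d.txt, e.txt}
After op 17 (git commit): modified={a.txt, b.txt, c.txt, d.txt, e.txt} staged={none}
After op 18 (git add d.txt): modified={a.txt, b.txt, c.txt, e.txt} staged={d.txt}
After op 19 (git add b.txt): modified={a.txt, c.txt, e.txt} staged={b.txt, d.txt}
After op 20 (git add c.txt): modified={a.txt, e.txt} staged={b.txt, c.txt, d.txt}
After op 21 (git add e.txt): modified={a.txt} staged={b.txt, c.txt, d.txt, e.txt}
After op 22 (git commit): modified={a.txt} staged={none}
After op 23 (git add e.txt): modified={a.txt} staged={none}
After op 24 (git add a.txt): modified={none} staged={a.txt}
After op 25 (git commit): modified={none} staged={none}
Final staged set: {none} -> count=0

Answer: 0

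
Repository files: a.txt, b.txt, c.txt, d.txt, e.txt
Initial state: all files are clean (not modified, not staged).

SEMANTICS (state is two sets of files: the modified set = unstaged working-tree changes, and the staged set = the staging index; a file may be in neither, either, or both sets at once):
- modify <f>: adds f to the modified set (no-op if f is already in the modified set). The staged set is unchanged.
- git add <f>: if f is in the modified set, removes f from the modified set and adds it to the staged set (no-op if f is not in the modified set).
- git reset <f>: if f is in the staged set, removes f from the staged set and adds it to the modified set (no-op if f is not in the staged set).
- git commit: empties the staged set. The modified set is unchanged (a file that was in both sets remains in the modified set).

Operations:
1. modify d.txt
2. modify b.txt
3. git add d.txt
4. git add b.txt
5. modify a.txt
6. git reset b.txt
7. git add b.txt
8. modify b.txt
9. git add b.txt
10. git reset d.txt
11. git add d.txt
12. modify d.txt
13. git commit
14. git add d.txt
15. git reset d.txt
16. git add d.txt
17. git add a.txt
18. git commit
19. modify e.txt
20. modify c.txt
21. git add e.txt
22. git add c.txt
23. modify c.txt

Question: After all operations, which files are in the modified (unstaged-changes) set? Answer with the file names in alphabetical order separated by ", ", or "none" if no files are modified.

After op 1 (modify d.txt): modified={d.txt} staged={none}
After op 2 (modify b.txt): modified={b.txt, d.txt} staged={none}
After op 3 (git add d.txt): modified={b.txt} staged={d.txt}
After op 4 (git add b.txt): modified={none} staged={b.txt, d.txt}
After op 5 (modify a.txt): modified={a.txt} staged={b.txt, d.txt}
After op 6 (git reset b.txt): modified={a.txt, b.txt} staged={d.txt}
After op 7 (git add b.txt): modified={a.txt} staged={b.txt, d.txt}
After op 8 (modify b.txt): modified={a.txt, b.txt} staged={b.txt, d.txt}
After op 9 (git add b.txt): modified={a.txt} staged={b.txt, d.txt}
After op 10 (git reset d.txt): modified={a.txt, d.txt} staged={b.txt}
After op 11 (git add d.txt): modified={a.txt} staged={b.txt, d.txt}
After op 12 (modify d.txt): modified={a.txt, d.txt} staged={b.txt, d.txt}
After op 13 (git commit): modified={a.txt, d.txt} staged={none}
After op 14 (git add d.txt): modified={a.txt} staged={d.txt}
After op 15 (git reset d.txt): modified={a.txt, d.txt} staged={none}
After op 16 (git add d.txt): modified={a.txt} staged={d.txt}
After op 17 (git add a.txt): modified={none} staged={a.txt, d.txt}
After op 18 (git commit): modified={none} staged={none}
After op 19 (modify e.txt): modified={e.txt} staged={none}
After op 20 (modify c.txt): modified={c.txt, e.txt} staged={none}
After op 21 (git add e.txt): modified={c.txt} staged={e.txt}
After op 22 (git add c.txt): modified={none} staged={c.txt, e.txt}
After op 23 (modify c.txt): modified={c.txt} staged={c.txt, e.txt}

Answer: c.txt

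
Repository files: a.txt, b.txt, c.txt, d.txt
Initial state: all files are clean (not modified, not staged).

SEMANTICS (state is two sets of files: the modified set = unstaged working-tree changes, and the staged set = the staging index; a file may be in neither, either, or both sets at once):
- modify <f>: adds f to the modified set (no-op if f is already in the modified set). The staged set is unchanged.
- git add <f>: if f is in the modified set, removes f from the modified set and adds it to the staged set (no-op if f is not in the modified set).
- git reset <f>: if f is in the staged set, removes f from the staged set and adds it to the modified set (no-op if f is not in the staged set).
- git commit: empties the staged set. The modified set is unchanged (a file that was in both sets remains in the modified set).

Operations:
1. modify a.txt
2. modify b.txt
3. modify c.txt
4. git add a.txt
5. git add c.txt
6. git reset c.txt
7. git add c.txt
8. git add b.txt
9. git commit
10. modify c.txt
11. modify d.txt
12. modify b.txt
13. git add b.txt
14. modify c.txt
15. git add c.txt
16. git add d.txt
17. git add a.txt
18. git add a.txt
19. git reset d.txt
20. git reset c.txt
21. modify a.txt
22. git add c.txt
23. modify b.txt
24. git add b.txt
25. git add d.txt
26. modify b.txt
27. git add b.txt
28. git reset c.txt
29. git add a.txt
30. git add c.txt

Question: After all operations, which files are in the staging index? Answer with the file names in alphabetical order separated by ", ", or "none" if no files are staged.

After op 1 (modify a.txt): modified={a.txt} staged={none}
After op 2 (modify b.txt): modified={a.txt, b.txt} staged={none}
After op 3 (modify c.txt): modified={a.txt, b.txt, c.txt} staged={none}
After op 4 (git add a.txt): modified={b.txt, c.txt} staged={a.txt}
After op 5 (git add c.txt): modified={b.txt} staged={a.txt, c.txt}
After op 6 (git reset c.txt): modified={b.txt, c.txt} staged={a.txt}
After op 7 (git add c.txt): modified={b.txt} staged={a.txt, c.txt}
After op 8 (git add b.txt): modified={none} staged={a.txt, b.txt, c.txt}
After op 9 (git commit): modified={none} staged={none}
After op 10 (modify c.txt): modified={c.txt} staged={none}
After op 11 (modify d.txt): modified={c.txt, d.txt} staged={none}
After op 12 (modify b.txt): modified={b.txt, c.txt, d.txt} staged={none}
After op 13 (git add b.txt): modified={c.txt, d.txt} staged={b.txt}
After op 14 (modify c.txt): modified={c.txt, d.txt} staged={b.txt}
After op 15 (git add c.txt): modified={d.txt} staged={b.txt, c.txt}
After op 16 (git add d.txt): modified={none} staged={b.txt, c.txt, d.txt}
After op 17 (git add a.txt): modified={none} staged={b.txt, c.txt, d.txt}
After op 18 (git add a.txt): modified={none} staged={b.txt, c.txt, d.txt}
After op 19 (git reset d.txt): modified={d.txt} staged={b.txt, c.txt}
After op 20 (git reset c.txt): modified={c.txt, d.txt} staged={b.txt}
After op 21 (modify a.txt): modified={a.txt, c.txt, d.txt} staged={b.txt}
After op 22 (git add c.txt): modified={a.txt, d.txt} staged={b.txt, c.txt}
After op 23 (modify b.txt): modified={a.txt, b.txt, d.txt} staged={b.txt, c.txt}
After op 24 (git add b.txt): modified={a.txt, d.txt} staged={b.txt, c.txt}
After op 25 (git add d.txt): modified={a.txt} staged={b.txt, c.txt, d.txt}
After op 26 (modify b.txt): modified={a.txt, b.txt} staged={b.txt, c.txt, d.txt}
After op 27 (git add b.txt): modified={a.txt} staged={b.txt, c.txt, d.txt}
After op 28 (git reset c.txt): modified={a.txt, c.txt} staged={b.txt, d.txt}
After op 29 (git add a.txt): modified={c.txt} staged={a.txt, b.txt, d.txt}
After op 30 (git add c.txt): modified={none} staged={a.txt, b.txt, c.txt, d.txt}

Answer: a.txt, b.txt, c.txt, d.txt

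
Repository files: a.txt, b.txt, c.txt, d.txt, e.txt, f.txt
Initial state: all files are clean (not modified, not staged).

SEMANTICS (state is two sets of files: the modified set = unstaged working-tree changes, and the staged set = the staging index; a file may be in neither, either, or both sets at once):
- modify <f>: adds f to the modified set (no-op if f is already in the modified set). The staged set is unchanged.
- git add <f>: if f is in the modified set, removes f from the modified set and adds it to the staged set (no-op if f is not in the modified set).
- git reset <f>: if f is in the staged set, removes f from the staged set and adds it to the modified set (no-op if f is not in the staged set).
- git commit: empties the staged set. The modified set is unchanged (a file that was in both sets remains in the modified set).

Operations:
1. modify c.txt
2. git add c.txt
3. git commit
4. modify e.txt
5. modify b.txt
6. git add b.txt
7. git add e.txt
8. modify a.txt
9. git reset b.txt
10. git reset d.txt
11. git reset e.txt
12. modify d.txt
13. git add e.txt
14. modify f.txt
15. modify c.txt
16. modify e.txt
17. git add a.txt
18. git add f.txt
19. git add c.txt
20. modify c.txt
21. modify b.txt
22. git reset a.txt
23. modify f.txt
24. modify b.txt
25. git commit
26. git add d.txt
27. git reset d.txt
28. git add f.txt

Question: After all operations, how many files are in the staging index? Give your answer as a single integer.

After op 1 (modify c.txt): modified={c.txt} staged={none}
After op 2 (git add c.txt): modified={none} staged={c.txt}
After op 3 (git commit): modified={none} staged={none}
After op 4 (modify e.txt): modified={e.txt} staged={none}
After op 5 (modify b.txt): modified={b.txt, e.txt} staged={none}
After op 6 (git add b.txt): modified={e.txt} staged={b.txt}
After op 7 (git add e.txt): modified={none} staged={b.txt, e.txt}
After op 8 (modify a.txt): modified={a.txt} staged={b.txt, e.txt}
After op 9 (git reset b.txt): modified={a.txt, b.txt} staged={e.txt}
After op 10 (git reset d.txt): modified={a.txt, b.txt} staged={e.txt}
After op 11 (git reset e.txt): modified={a.txt, b.txt, e.txt} staged={none}
After op 12 (modify d.txt): modified={a.txt, b.txt, d.txt, e.txt} staged={none}
After op 13 (git add e.txt): modified={a.txt, b.txt, d.txt} staged={e.txt}
After op 14 (modify f.txt): modified={a.txt, b.txt, d.txt, f.txt} staged={e.txt}
After op 15 (modify c.txt): modified={a.txt, b.txt, c.txt, d.txt, f.txt} staged={e.txt}
After op 16 (modify e.txt): modified={a.txt, b.txt, c.txt, d.txt, e.txt, f.txt} staged={e.txt}
After op 17 (git add a.txt): modified={b.txt, c.txt, d.txt, e.txt, f.txt} staged={a.txt, e.txt}
After op 18 (git add f.txt): modified={b.txt, c.txt, d.txt, e.txt} staged={a.txt, e.txt, f.txt}
After op 19 (git add c.txt): modified={b.txt, d.txt, e.txt} staged={a.txt, c.txt, e.txt, f.txt}
After op 20 (modify c.txt): modified={b.txt, c.txt, d.txt, e.txt} staged={a.txt, c.txt, e.txt, f.txt}
After op 21 (modify b.txt): modified={b.txt, c.txt, d.txt, e.txt} staged={a.txt, c.txt, e.txt, f.txt}
After op 22 (git reset a.txt): modified={a.txt, b.txt, c.txt, d.txt, e.txt} staged={c.txt, e.txt, f.txt}
After op 23 (modify f.txt): modified={a.txt, b.txt, c.txt, d.txt, e.txt, f.txt} staged={c.txt, e.txt, f.txt}
After op 24 (modify b.txt): modified={a.txt, b.txt, c.txt, d.txt, e.txt, f.txt} staged={c.txt, e.txt, f.txt}
After op 25 (git commit): modified={a.txt, b.txt, c.txt, d.txt, e.txt, f.txt} staged={none}
After op 26 (git add d.txt): modified={a.txt, b.txt, c.txt, e.txt, f.txt} staged={d.txt}
After op 27 (git reset d.txt): modified={a.txt, b.txt, c.txt, d.txt, e.txt, f.txt} staged={none}
After op 28 (git add f.txt): modified={a.txt, b.txt, c.txt, d.txt, e.txt} staged={f.txt}
Final staged set: {f.txt} -> count=1

Answer: 1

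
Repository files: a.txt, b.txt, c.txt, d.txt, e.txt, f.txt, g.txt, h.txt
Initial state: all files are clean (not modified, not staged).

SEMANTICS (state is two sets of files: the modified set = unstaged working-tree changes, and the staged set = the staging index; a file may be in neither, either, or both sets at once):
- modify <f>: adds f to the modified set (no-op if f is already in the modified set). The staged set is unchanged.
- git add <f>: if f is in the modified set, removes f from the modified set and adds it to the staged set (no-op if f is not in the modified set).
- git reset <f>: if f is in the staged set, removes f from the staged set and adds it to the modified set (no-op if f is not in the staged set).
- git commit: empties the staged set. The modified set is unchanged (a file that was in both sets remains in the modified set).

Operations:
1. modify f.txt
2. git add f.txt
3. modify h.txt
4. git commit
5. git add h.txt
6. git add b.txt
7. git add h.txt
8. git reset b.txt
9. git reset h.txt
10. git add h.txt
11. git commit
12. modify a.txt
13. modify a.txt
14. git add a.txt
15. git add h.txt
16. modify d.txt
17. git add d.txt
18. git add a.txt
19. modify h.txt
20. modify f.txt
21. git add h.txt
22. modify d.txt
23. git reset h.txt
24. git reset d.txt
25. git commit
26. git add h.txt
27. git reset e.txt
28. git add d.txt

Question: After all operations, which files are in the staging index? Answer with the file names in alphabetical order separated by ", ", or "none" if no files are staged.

After op 1 (modify f.txt): modified={f.txt} staged={none}
After op 2 (git add f.txt): modified={none} staged={f.txt}
After op 3 (modify h.txt): modified={h.txt} staged={f.txt}
After op 4 (git commit): modified={h.txt} staged={none}
After op 5 (git add h.txt): modified={none} staged={h.txt}
After op 6 (git add b.txt): modified={none} staged={h.txt}
After op 7 (git add h.txt): modified={none} staged={h.txt}
After op 8 (git reset b.txt): modified={none} staged={h.txt}
After op 9 (git reset h.txt): modified={h.txt} staged={none}
After op 10 (git add h.txt): modified={none} staged={h.txt}
After op 11 (git commit): modified={none} staged={none}
After op 12 (modify a.txt): modified={a.txt} staged={none}
After op 13 (modify a.txt): modified={a.txt} staged={none}
After op 14 (git add a.txt): modified={none} staged={a.txt}
After op 15 (git add h.txt): modified={none} staged={a.txt}
After op 16 (modify d.txt): modified={d.txt} staged={a.txt}
After op 17 (git add d.txt): modified={none} staged={a.txt, d.txt}
After op 18 (git add a.txt): modified={none} staged={a.txt, d.txt}
After op 19 (modify h.txt): modified={h.txt} staged={a.txt, d.txt}
After op 20 (modify f.txt): modified={f.txt, h.txt} staged={a.txt, d.txt}
After op 21 (git add h.txt): modified={f.txt} staged={a.txt, d.txt, h.txt}
After op 22 (modify d.txt): modified={d.txt, f.txt} staged={a.txt, d.txt, h.txt}
After op 23 (git reset h.txt): modified={d.txt, f.txt, h.txt} staged={a.txt, d.txt}
After op 24 (git reset d.txt): modified={d.txt, f.txt, h.txt} staged={a.txt}
After op 25 (git commit): modified={d.txt, f.txt, h.txt} staged={none}
After op 26 (git add h.txt): modified={d.txt, f.txt} staged={h.txt}
After op 27 (git reset e.txt): modified={d.txt, f.txt} staged={h.txt}
After op 28 (git add d.txt): modified={f.txt} staged={d.txt, h.txt}

Answer: d.txt, h.txt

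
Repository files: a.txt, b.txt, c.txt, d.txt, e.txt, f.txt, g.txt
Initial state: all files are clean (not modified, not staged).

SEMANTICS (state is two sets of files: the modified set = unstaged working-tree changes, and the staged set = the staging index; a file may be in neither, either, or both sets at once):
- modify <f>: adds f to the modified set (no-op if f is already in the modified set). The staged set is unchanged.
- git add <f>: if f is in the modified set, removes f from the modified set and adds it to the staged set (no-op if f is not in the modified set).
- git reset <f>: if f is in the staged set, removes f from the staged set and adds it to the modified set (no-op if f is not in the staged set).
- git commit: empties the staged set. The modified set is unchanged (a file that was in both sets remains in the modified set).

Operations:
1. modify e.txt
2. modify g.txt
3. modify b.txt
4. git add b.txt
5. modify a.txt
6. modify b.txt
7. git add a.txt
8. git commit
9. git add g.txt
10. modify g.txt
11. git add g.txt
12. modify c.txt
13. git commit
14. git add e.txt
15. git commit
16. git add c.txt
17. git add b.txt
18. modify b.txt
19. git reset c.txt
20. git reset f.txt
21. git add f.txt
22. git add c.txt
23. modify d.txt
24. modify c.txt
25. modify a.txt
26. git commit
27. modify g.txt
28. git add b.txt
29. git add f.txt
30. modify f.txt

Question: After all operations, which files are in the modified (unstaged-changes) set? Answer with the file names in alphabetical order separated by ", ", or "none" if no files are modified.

Answer: a.txt, c.txt, d.txt, f.txt, g.txt

Derivation:
After op 1 (modify e.txt): modified={e.txt} staged={none}
After op 2 (modify g.txt): modified={e.txt, g.txt} staged={none}
After op 3 (modify b.txt): modified={b.txt, e.txt, g.txt} staged={none}
After op 4 (git add b.txt): modified={e.txt, g.txt} staged={b.txt}
After op 5 (modify a.txt): modified={a.txt, e.txt, g.txt} staged={b.txt}
After op 6 (modify b.txt): modified={a.txt, b.txt, e.txt, g.txt} staged={b.txt}
After op 7 (git add a.txt): modified={b.txt, e.txt, g.txt} staged={a.txt, b.txt}
After op 8 (git commit): modified={b.txt, e.txt, g.txt} staged={none}
After op 9 (git add g.txt): modified={b.txt, e.txt} staged={g.txt}
After op 10 (modify g.txt): modified={b.txt, e.txt, g.txt} staged={g.txt}
After op 11 (git add g.txt): modified={b.txt, e.txt} staged={g.txt}
After op 12 (modify c.txt): modified={b.txt, c.txt, e.txt} staged={g.txt}
After op 13 (git commit): modified={b.txt, c.txt, e.txt} staged={none}
After op 14 (git add e.txt): modified={b.txt, c.txt} staged={e.txt}
After op 15 (git commit): modified={b.txt, c.txt} staged={none}
After op 16 (git add c.txt): modified={b.txt} staged={c.txt}
After op 17 (git add b.txt): modified={none} staged={b.txt, c.txt}
After op 18 (modify b.txt): modified={b.txt} staged={b.txt, c.txt}
After op 19 (git reset c.txt): modified={b.txt, c.txt} staged={b.txt}
After op 20 (git reset f.txt): modified={b.txt, c.txt} staged={b.txt}
After op 21 (git add f.txt): modified={b.txt, c.txt} staged={b.txt}
After op 22 (git add c.txt): modified={b.txt} staged={b.txt, c.txt}
After op 23 (modify d.txt): modified={b.txt, d.txt} staged={b.txt, c.txt}
After op 24 (modify c.txt): modified={b.txt, c.txt, d.txt} staged={b.txt, c.txt}
After op 25 (modify a.txt): modified={a.txt, b.txt, c.txt, d.txt} staged={b.txt, c.txt}
After op 26 (git commit): modified={a.txt, b.txt, c.txt, d.txt} staged={none}
After op 27 (modify g.txt): modified={a.txt, b.txt, c.txt, d.txt, g.txt} staged={none}
After op 28 (git add b.txt): modified={a.txt, c.txt, d.txt, g.txt} staged={b.txt}
After op 29 (git add f.txt): modified={a.txt, c.txt, d.txt, g.txt} staged={b.txt}
After op 30 (modify f.txt): modified={a.txt, c.txt, d.txt, f.txt, g.txt} staged={b.txt}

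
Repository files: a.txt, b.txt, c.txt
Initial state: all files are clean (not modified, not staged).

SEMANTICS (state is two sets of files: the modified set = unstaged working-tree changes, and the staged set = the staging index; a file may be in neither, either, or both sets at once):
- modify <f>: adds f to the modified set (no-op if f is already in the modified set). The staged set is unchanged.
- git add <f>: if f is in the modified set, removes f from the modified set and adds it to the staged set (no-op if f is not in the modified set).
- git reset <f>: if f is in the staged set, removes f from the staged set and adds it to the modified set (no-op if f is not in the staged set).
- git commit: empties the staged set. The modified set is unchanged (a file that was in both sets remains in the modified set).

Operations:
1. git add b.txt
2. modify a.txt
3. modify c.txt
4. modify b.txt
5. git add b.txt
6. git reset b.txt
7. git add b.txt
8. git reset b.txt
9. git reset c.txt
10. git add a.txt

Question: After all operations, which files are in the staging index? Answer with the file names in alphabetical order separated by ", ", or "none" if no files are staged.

Answer: a.txt

Derivation:
After op 1 (git add b.txt): modified={none} staged={none}
After op 2 (modify a.txt): modified={a.txt} staged={none}
After op 3 (modify c.txt): modified={a.txt, c.txt} staged={none}
After op 4 (modify b.txt): modified={a.txt, b.txt, c.txt} staged={none}
After op 5 (git add b.txt): modified={a.txt, c.txt} staged={b.txt}
After op 6 (git reset b.txt): modified={a.txt, b.txt, c.txt} staged={none}
After op 7 (git add b.txt): modified={a.txt, c.txt} staged={b.txt}
After op 8 (git reset b.txt): modified={a.txt, b.txt, c.txt} staged={none}
After op 9 (git reset c.txt): modified={a.txt, b.txt, c.txt} staged={none}
After op 10 (git add a.txt): modified={b.txt, c.txt} staged={a.txt}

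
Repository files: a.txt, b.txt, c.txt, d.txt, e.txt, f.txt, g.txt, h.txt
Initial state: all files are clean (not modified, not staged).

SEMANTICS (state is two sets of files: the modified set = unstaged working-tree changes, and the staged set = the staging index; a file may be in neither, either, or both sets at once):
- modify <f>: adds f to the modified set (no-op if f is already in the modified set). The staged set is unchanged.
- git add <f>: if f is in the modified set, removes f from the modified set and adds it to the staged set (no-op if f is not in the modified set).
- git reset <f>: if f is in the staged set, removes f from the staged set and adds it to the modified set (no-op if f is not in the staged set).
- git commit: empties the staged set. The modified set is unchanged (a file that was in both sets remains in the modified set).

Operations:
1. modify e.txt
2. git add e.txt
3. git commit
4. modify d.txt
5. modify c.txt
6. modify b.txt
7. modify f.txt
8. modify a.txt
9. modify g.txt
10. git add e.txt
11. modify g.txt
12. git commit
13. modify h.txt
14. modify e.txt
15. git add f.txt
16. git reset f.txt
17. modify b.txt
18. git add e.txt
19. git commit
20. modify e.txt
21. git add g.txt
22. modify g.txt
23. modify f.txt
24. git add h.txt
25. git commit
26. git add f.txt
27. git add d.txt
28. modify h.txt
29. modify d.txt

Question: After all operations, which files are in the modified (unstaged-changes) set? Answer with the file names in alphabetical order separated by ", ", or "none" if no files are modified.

After op 1 (modify e.txt): modified={e.txt} staged={none}
After op 2 (git add e.txt): modified={none} staged={e.txt}
After op 3 (git commit): modified={none} staged={none}
After op 4 (modify d.txt): modified={d.txt} staged={none}
After op 5 (modify c.txt): modified={c.txt, d.txt} staged={none}
After op 6 (modify b.txt): modified={b.txt, c.txt, d.txt} staged={none}
After op 7 (modify f.txt): modified={b.txt, c.txt, d.txt, f.txt} staged={none}
After op 8 (modify a.txt): modified={a.txt, b.txt, c.txt, d.txt, f.txt} staged={none}
After op 9 (modify g.txt): modified={a.txt, b.txt, c.txt, d.txt, f.txt, g.txt} staged={none}
After op 10 (git add e.txt): modified={a.txt, b.txt, c.txt, d.txt, f.txt, g.txt} staged={none}
After op 11 (modify g.txt): modified={a.txt, b.txt, c.txt, d.txt, f.txt, g.txt} staged={none}
After op 12 (git commit): modified={a.txt, b.txt, c.txt, d.txt, f.txt, g.txt} staged={none}
After op 13 (modify h.txt): modified={a.txt, b.txt, c.txt, d.txt, f.txt, g.txt, h.txt} staged={none}
After op 14 (modify e.txt): modified={a.txt, b.txt, c.txt, d.txt, e.txt, f.txt, g.txt, h.txt} staged={none}
After op 15 (git add f.txt): modified={a.txt, b.txt, c.txt, d.txt, e.txt, g.txt, h.txt} staged={f.txt}
After op 16 (git reset f.txt): modified={a.txt, b.txt, c.txt, d.txt, e.txt, f.txt, g.txt, h.txt} staged={none}
After op 17 (modify b.txt): modified={a.txt, b.txt, c.txt, d.txt, e.txt, f.txt, g.txt, h.txt} staged={none}
After op 18 (git add e.txt): modified={a.txt, b.txt, c.txt, d.txt, f.txt, g.txt, h.txt} staged={e.txt}
After op 19 (git commit): modified={a.txt, b.txt, c.txt, d.txt, f.txt, g.txt, h.txt} staged={none}
After op 20 (modify e.txt): modified={a.txt, b.txt, c.txt, d.txt, e.txt, f.txt, g.txt, h.txt} staged={none}
After op 21 (git add g.txt): modified={a.txt, b.txt, c.txt, d.txt, e.txt, f.txt, h.txt} staged={g.txt}
After op 22 (modify g.txt): modified={a.txt, b.txt, c.txt, d.txt, e.txt, f.txt, g.txt, h.txt} staged={g.txt}
After op 23 (modify f.txt): modified={a.txt, b.txt, c.txt, d.txt, e.txt, f.txt, g.txt, h.txt} staged={g.txt}
After op 24 (git add h.txt): modified={a.txt, b.txt, c.txt, d.txt, e.txt, f.txt, g.txt} staged={g.txt, h.txt}
After op 25 (git commit): modified={a.txt, b.txt, c.txt, d.txt, e.txt, f.txt, g.txt} staged={none}
After op 26 (git add f.txt): modified={a.txt, b.txt, c.txt, d.txt, e.txt, g.txt} staged={f.txt}
After op 27 (git add d.txt): modified={a.txt, b.txt, c.txt, e.txt, g.txt} staged={d.txt, f.txt}
After op 28 (modify h.txt): modified={a.txt, b.txt, c.txt, e.txt, g.txt, h.txt} staged={d.txt, f.txt}
After op 29 (modify d.txt): modified={a.txt, b.txt, c.txt, d.txt, e.txt, g.txt, h.txt} staged={d.txt, f.txt}

Answer: a.txt, b.txt, c.txt, d.txt, e.txt, g.txt, h.txt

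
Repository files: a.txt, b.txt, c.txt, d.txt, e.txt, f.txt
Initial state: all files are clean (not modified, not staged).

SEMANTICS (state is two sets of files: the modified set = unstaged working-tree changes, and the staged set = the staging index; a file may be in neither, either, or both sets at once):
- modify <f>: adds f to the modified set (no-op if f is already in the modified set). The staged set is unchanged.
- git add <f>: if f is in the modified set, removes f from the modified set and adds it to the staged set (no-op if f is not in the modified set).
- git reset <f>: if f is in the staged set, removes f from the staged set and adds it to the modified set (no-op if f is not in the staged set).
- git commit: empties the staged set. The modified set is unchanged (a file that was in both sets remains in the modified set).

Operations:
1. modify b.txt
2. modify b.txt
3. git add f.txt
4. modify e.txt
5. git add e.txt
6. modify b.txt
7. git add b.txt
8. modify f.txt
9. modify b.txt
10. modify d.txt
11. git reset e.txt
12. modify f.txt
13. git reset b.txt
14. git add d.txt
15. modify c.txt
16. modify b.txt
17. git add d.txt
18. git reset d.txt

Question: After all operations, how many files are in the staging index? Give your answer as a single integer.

After op 1 (modify b.txt): modified={b.txt} staged={none}
After op 2 (modify b.txt): modified={b.txt} staged={none}
After op 3 (git add f.txt): modified={b.txt} staged={none}
After op 4 (modify e.txt): modified={b.txt, e.txt} staged={none}
After op 5 (git add e.txt): modified={b.txt} staged={e.txt}
After op 6 (modify b.txt): modified={b.txt} staged={e.txt}
After op 7 (git add b.txt): modified={none} staged={b.txt, e.txt}
After op 8 (modify f.txt): modified={f.txt} staged={b.txt, e.txt}
After op 9 (modify b.txt): modified={b.txt, f.txt} staged={b.txt, e.txt}
After op 10 (modify d.txt): modified={b.txt, d.txt, f.txt} staged={b.txt, e.txt}
After op 11 (git reset e.txt): modified={b.txt, d.txt, e.txt, f.txt} staged={b.txt}
After op 12 (modify f.txt): modified={b.txt, d.txt, e.txt, f.txt} staged={b.txt}
After op 13 (git reset b.txt): modified={b.txt, d.txt, e.txt, f.txt} staged={none}
After op 14 (git add d.txt): modified={b.txt, e.txt, f.txt} staged={d.txt}
After op 15 (modify c.txt): modified={b.txt, c.txt, e.txt, f.txt} staged={d.txt}
After op 16 (modify b.txt): modified={b.txt, c.txt, e.txt, f.txt} staged={d.txt}
After op 17 (git add d.txt): modified={b.txt, c.txt, e.txt, f.txt} staged={d.txt}
After op 18 (git reset d.txt): modified={b.txt, c.txt, d.txt, e.txt, f.txt} staged={none}
Final staged set: {none} -> count=0

Answer: 0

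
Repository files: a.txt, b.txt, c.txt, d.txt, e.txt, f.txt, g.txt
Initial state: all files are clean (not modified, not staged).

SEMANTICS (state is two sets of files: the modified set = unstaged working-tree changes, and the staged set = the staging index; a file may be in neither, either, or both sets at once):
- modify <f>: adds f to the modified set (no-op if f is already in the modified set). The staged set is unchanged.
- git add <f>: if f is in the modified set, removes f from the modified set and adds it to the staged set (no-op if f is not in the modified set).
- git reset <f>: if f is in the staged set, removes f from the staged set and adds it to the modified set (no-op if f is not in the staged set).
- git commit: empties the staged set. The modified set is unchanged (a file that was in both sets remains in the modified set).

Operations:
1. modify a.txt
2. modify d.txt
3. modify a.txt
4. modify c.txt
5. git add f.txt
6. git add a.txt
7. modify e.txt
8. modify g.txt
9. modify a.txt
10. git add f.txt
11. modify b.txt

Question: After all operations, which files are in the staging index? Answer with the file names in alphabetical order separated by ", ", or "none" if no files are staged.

After op 1 (modify a.txt): modified={a.txt} staged={none}
After op 2 (modify d.txt): modified={a.txt, d.txt} staged={none}
After op 3 (modify a.txt): modified={a.txt, d.txt} staged={none}
After op 4 (modify c.txt): modified={a.txt, c.txt, d.txt} staged={none}
After op 5 (git add f.txt): modified={a.txt, c.txt, d.txt} staged={none}
After op 6 (git add a.txt): modified={c.txt, d.txt} staged={a.txt}
After op 7 (modify e.txt): modified={c.txt, d.txt, e.txt} staged={a.txt}
After op 8 (modify g.txt): modified={c.txt, d.txt, e.txt, g.txt} staged={a.txt}
After op 9 (modify a.txt): modified={a.txt, c.txt, d.txt, e.txt, g.txt} staged={a.txt}
After op 10 (git add f.txt): modified={a.txt, c.txt, d.txt, e.txt, g.txt} staged={a.txt}
After op 11 (modify b.txt): modified={a.txt, b.txt, c.txt, d.txt, e.txt, g.txt} staged={a.txt}

Answer: a.txt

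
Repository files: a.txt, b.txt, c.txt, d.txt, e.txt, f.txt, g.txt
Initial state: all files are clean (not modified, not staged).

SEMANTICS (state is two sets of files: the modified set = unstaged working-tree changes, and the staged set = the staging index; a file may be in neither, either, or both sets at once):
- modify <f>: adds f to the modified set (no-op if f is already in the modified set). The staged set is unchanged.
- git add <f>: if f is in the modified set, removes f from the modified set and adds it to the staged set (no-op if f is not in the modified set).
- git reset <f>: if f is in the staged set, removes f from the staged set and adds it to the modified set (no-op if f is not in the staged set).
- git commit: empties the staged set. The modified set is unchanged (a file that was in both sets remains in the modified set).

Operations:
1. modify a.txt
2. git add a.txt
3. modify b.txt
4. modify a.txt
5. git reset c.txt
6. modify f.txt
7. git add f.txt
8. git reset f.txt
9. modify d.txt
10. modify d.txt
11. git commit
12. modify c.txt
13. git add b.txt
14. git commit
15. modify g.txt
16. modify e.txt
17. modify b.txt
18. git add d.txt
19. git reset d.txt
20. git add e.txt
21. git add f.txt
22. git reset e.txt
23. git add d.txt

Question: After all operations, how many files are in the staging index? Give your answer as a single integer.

Answer: 2

Derivation:
After op 1 (modify a.txt): modified={a.txt} staged={none}
After op 2 (git add a.txt): modified={none} staged={a.txt}
After op 3 (modify b.txt): modified={b.txt} staged={a.txt}
After op 4 (modify a.txt): modified={a.txt, b.txt} staged={a.txt}
After op 5 (git reset c.txt): modified={a.txt, b.txt} staged={a.txt}
After op 6 (modify f.txt): modified={a.txt, b.txt, f.txt} staged={a.txt}
After op 7 (git add f.txt): modified={a.txt, b.txt} staged={a.txt, f.txt}
After op 8 (git reset f.txt): modified={a.txt, b.txt, f.txt} staged={a.txt}
After op 9 (modify d.txt): modified={a.txt, b.txt, d.txt, f.txt} staged={a.txt}
After op 10 (modify d.txt): modified={a.txt, b.txt, d.txt, f.txt} staged={a.txt}
After op 11 (git commit): modified={a.txt, b.txt, d.txt, f.txt} staged={none}
After op 12 (modify c.txt): modified={a.txt, b.txt, c.txt, d.txt, f.txt} staged={none}
After op 13 (git add b.txt): modified={a.txt, c.txt, d.txt, f.txt} staged={b.txt}
After op 14 (git commit): modified={a.txt, c.txt, d.txt, f.txt} staged={none}
After op 15 (modify g.txt): modified={a.txt, c.txt, d.txt, f.txt, g.txt} staged={none}
After op 16 (modify e.txt): modified={a.txt, c.txt, d.txt, e.txt, f.txt, g.txt} staged={none}
After op 17 (modify b.txt): modified={a.txt, b.txt, c.txt, d.txt, e.txt, f.txt, g.txt} staged={none}
After op 18 (git add d.txt): modified={a.txt, b.txt, c.txt, e.txt, f.txt, g.txt} staged={d.txt}
After op 19 (git reset d.txt): modified={a.txt, b.txt, c.txt, d.txt, e.txt, f.txt, g.txt} staged={none}
After op 20 (git add e.txt): modified={a.txt, b.txt, c.txt, d.txt, f.txt, g.txt} staged={e.txt}
After op 21 (git add f.txt): modified={a.txt, b.txt, c.txt, d.txt, g.txt} staged={e.txt, f.txt}
After op 22 (git reset e.txt): modified={a.txt, b.txt, c.txt, d.txt, e.txt, g.txt} staged={f.txt}
After op 23 (git add d.txt): modified={a.txt, b.txt, c.txt, e.txt, g.txt} staged={d.txt, f.txt}
Final staged set: {d.txt, f.txt} -> count=2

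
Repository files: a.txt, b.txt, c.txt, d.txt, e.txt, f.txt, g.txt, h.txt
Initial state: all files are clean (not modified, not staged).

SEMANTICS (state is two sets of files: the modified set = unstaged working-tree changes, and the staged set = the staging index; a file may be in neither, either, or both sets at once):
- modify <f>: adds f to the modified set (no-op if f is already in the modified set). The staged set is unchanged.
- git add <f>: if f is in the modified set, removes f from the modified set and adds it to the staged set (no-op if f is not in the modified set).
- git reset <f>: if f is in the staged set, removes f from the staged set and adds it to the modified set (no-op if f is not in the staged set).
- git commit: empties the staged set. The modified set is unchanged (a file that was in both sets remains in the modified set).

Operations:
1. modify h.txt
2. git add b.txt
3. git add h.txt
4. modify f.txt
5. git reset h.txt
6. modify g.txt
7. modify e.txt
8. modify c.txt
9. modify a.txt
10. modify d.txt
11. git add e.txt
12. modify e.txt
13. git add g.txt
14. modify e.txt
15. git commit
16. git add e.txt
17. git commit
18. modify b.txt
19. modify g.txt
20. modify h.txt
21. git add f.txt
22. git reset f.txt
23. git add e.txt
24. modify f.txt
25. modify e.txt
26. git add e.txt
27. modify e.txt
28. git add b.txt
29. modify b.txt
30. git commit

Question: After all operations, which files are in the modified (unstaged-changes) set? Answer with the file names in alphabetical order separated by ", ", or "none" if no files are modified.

Answer: a.txt, b.txt, c.txt, d.txt, e.txt, f.txt, g.txt, h.txt

Derivation:
After op 1 (modify h.txt): modified={h.txt} staged={none}
After op 2 (git add b.txt): modified={h.txt} staged={none}
After op 3 (git add h.txt): modified={none} staged={h.txt}
After op 4 (modify f.txt): modified={f.txt} staged={h.txt}
After op 5 (git reset h.txt): modified={f.txt, h.txt} staged={none}
After op 6 (modify g.txt): modified={f.txt, g.txt, h.txt} staged={none}
After op 7 (modify e.txt): modified={e.txt, f.txt, g.txt, h.txt} staged={none}
After op 8 (modify c.txt): modified={c.txt, e.txt, f.txt, g.txt, h.txt} staged={none}
After op 9 (modify a.txt): modified={a.txt, c.txt, e.txt, f.txt, g.txt, h.txt} staged={none}
After op 10 (modify d.txt): modified={a.txt, c.txt, d.txt, e.txt, f.txt, g.txt, h.txt} staged={none}
After op 11 (git add e.txt): modified={a.txt, c.txt, d.txt, f.txt, g.txt, h.txt} staged={e.txt}
After op 12 (modify e.txt): modified={a.txt, c.txt, d.txt, e.txt, f.txt, g.txt, h.txt} staged={e.txt}
After op 13 (git add g.txt): modified={a.txt, c.txt, d.txt, e.txt, f.txt, h.txt} staged={e.txt, g.txt}
After op 14 (modify e.txt): modified={a.txt, c.txt, d.txt, e.txt, f.txt, h.txt} staged={e.txt, g.txt}
After op 15 (git commit): modified={a.txt, c.txt, d.txt, e.txt, f.txt, h.txt} staged={none}
After op 16 (git add e.txt): modified={a.txt, c.txt, d.txt, f.txt, h.txt} staged={e.txt}
After op 17 (git commit): modified={a.txt, c.txt, d.txt, f.txt, h.txt} staged={none}
After op 18 (modify b.txt): modified={a.txt, b.txt, c.txt, d.txt, f.txt, h.txt} staged={none}
After op 19 (modify g.txt): modified={a.txt, b.txt, c.txt, d.txt, f.txt, g.txt, h.txt} staged={none}
After op 20 (modify h.txt): modified={a.txt, b.txt, c.txt, d.txt, f.txt, g.txt, h.txt} staged={none}
After op 21 (git add f.txt): modified={a.txt, b.txt, c.txt, d.txt, g.txt, h.txt} staged={f.txt}
After op 22 (git reset f.txt): modified={a.txt, b.txt, c.txt, d.txt, f.txt, g.txt, h.txt} staged={none}
After op 23 (git add e.txt): modified={a.txt, b.txt, c.txt, d.txt, f.txt, g.txt, h.txt} staged={none}
After op 24 (modify f.txt): modified={a.txt, b.txt, c.txt, d.txt, f.txt, g.txt, h.txt} staged={none}
After op 25 (modify e.txt): modified={a.txt, b.txt, c.txt, d.txt, e.txt, f.txt, g.txt, h.txt} staged={none}
After op 26 (git add e.txt): modified={a.txt, b.txt, c.txt, d.txt, f.txt, g.txt, h.txt} staged={e.txt}
After op 27 (modify e.txt): modified={a.txt, b.txt, c.txt, d.txt, e.txt, f.txt, g.txt, h.txt} staged={e.txt}
After op 28 (git add b.txt): modified={a.txt, c.txt, d.txt, e.txt, f.txt, g.txt, h.txt} staged={b.txt, e.txt}
After op 29 (modify b.txt): modified={a.txt, b.txt, c.txt, d.txt, e.txt, f.txt, g.txt, h.txt} staged={b.txt, e.txt}
After op 30 (git commit): modified={a.txt, b.txt, c.txt, d.txt, e.txt, f.txt, g.txt, h.txt} staged={none}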